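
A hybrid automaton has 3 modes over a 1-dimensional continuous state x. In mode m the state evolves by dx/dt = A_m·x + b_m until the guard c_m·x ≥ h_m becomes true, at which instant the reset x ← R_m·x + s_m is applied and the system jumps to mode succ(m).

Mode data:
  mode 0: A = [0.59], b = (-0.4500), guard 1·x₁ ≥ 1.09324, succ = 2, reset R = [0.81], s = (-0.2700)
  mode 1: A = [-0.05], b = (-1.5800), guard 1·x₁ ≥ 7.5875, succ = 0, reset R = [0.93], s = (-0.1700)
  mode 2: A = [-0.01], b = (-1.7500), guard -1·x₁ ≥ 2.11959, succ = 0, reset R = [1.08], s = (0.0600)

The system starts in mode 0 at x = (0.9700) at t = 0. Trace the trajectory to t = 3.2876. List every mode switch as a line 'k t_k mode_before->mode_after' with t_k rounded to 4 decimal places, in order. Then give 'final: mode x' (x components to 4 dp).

1 0.7908 0->2
2 2.3605 2->0
final: 0 -4.4073

Mode 0: guard c·x = 1.0932 hit at Δt = 0.7908 (t = 0.7908), x⁻ = (1.0932) → reset → x⁺ = (0.6155), jump to mode 2
Mode 2: guard c·x = 2.1196 hit at Δt = 1.5697 (t = 2.3605), x⁻ = (-2.1196) → reset → x⁺ = (-2.2292), jump to mode 0
Mode 0: flow for 0.9271 to horizon, guard not reached → x = (-4.4073)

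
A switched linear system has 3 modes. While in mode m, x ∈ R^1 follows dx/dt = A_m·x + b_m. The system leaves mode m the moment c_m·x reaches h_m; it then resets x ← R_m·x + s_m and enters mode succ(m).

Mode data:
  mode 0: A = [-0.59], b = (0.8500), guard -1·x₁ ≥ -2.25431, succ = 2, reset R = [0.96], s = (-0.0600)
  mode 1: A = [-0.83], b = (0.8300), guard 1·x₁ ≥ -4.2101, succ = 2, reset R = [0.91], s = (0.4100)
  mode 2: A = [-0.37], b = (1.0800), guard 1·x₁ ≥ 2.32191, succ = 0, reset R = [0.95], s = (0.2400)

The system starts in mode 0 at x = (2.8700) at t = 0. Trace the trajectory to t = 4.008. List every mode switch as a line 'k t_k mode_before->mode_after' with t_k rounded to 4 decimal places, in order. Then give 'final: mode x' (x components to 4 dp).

1 0.9550 0->2
2 1.7955 2->0
3 2.1538 0->2
4 2.9943 2->0
5 3.3525 0->2
final: 2 2.2796

Mode 0: guard c·x = -2.2543 hit at Δt = 0.9550 (t = 0.9550), x⁻ = (2.2543) → reset → x⁺ = (2.1041), jump to mode 2
Mode 2: guard c·x = 2.3219 hit at Δt = 0.8405 (t = 1.7955), x⁻ = (2.3219) → reset → x⁺ = (2.4458), jump to mode 0
Mode 0: guard c·x = -2.2543 hit at Δt = 0.3583 (t = 2.1538), x⁻ = (2.2543) → reset → x⁺ = (2.1041), jump to mode 2
Mode 2: guard c·x = 2.3219 hit at Δt = 0.8405 (t = 2.9943), x⁻ = (2.3219) → reset → x⁺ = (2.4458), jump to mode 0
Mode 0: guard c·x = -2.2543 hit at Δt = 0.3583 (t = 3.3525), x⁻ = (2.2543) → reset → x⁺ = (2.1041), jump to mode 2
Mode 2: flow for 0.6555 to horizon, guard not reached → x = (2.2796)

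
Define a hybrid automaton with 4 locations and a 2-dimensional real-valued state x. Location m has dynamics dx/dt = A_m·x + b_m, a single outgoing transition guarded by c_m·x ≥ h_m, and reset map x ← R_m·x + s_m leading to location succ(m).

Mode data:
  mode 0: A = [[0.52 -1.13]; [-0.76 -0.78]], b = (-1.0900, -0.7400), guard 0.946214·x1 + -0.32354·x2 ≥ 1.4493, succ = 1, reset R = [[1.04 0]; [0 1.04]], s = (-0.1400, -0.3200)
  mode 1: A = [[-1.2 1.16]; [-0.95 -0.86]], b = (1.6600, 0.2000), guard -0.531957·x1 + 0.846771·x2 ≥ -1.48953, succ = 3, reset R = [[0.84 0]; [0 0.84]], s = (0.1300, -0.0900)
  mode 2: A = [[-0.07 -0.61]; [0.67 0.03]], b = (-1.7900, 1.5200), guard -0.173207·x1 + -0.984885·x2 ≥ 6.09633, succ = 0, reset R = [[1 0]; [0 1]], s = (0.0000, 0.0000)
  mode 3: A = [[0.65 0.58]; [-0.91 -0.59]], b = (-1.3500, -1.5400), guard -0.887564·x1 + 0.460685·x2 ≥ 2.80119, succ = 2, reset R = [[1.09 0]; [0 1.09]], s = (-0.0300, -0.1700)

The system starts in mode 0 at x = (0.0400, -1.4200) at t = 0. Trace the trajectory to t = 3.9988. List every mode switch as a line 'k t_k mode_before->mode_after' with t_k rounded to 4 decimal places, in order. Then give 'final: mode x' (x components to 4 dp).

1 1.4272 0->1
2 1.8359 1->3
3 3.2120 3->2
final: 2 -4.3611 -2.0124

Mode 0: guard c·x = 1.4493 hit at Δt = 1.4272 (t = 1.4272), x⁻ = (1.0297, -1.4680) → reset → x⁺ = (0.9309, -1.8467), jump to mode 1
Mode 1: guard c·x = -1.4895 hit at Δt = 0.4087 (t = 1.8359), x⁻ = (0.4941, -1.4486) → reset → x⁺ = (0.5451, -1.3069), jump to mode 3
Mode 3: guard c·x = 2.8012 hit at Δt = 1.3761 (t = 3.2120), x⁻ = (-3.5399, -0.7395) → reset → x⁺ = (-3.8885, -0.9761), jump to mode 2
Mode 2: flow for 0.7868 to horizon, guard not reached → x = (-4.3611, -2.0124)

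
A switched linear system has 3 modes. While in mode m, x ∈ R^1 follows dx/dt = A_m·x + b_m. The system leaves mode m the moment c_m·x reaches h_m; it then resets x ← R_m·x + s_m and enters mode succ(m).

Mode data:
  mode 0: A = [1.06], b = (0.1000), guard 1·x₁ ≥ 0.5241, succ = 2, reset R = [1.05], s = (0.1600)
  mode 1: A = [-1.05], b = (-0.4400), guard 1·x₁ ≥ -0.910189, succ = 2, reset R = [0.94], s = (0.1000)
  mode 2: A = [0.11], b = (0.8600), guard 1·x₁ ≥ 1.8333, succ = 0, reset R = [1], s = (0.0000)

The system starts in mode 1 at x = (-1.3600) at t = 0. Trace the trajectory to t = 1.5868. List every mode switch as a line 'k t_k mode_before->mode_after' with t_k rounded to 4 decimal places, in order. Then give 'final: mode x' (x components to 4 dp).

Mode 1: guard c·x = -0.9102 hit at Δt = 0.6192 (t = 0.6192), x⁻ = (-0.9102) → reset → x⁺ = (-0.7556), jump to mode 2
Mode 2: flow for 0.9676 to horizon, guard not reached → x = (0.0376)

1 0.6192 1->2
final: 2 0.0376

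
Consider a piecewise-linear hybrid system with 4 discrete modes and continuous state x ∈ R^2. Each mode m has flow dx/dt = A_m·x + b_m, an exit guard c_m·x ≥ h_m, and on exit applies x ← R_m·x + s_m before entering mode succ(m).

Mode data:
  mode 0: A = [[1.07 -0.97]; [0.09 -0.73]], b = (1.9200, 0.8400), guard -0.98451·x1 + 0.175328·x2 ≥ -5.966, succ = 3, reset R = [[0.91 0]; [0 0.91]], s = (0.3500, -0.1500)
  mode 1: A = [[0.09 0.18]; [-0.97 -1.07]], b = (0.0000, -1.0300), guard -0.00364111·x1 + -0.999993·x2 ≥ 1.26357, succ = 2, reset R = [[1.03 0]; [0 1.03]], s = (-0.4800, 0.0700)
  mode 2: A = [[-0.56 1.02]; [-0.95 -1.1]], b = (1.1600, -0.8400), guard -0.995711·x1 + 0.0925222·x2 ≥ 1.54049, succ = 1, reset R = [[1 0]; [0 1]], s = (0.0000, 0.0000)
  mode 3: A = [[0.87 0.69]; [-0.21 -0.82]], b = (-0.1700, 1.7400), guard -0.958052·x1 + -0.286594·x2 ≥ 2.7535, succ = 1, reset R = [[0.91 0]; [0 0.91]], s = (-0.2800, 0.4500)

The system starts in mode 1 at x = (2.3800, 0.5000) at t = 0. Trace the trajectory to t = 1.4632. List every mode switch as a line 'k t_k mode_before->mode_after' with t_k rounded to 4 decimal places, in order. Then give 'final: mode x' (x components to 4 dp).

Mode 1: guard c·x = 1.2636 hit at Δt = 0.6152 (t = 0.6152), x⁻ = (2.4619, -1.2725) → reset → x⁺ = (2.0557, -1.2407), jump to mode 2
Mode 2: flow for 0.8480 to horizon, guard not reached → x = (0.9665, -1.6919)

1 0.6152 1->2
final: 2 0.9665 -1.6919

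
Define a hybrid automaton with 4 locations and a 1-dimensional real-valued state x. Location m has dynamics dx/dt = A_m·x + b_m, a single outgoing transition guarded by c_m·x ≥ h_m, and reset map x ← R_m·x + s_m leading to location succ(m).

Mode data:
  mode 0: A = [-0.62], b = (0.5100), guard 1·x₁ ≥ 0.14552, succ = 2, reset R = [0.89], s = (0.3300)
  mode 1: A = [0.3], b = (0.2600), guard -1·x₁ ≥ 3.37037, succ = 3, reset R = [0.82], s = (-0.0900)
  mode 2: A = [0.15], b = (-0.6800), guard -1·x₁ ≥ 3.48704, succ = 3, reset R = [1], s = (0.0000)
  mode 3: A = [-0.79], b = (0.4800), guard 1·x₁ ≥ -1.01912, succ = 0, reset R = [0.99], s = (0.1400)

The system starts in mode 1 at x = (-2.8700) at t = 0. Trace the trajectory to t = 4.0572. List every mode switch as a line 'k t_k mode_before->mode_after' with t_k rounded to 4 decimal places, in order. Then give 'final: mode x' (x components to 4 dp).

Mode 1: guard c·x = 3.3704 hit at Δt = 0.7432 (t = 0.7432), x⁻ = (-3.3704) → reset → x⁺ = (-2.8537), jump to mode 3
Mode 3: guard c·x = -1.0191 hit at Δt = 0.9558 (t = 1.6990), x⁻ = (-1.0191) → reset → x⁺ = (-0.8689), jump to mode 0
Mode 0: guard c·x = 0.1455 hit at Δt = 1.4768 (t = 3.1758), x⁻ = (0.1455) → reset → x⁺ = (0.4595), jump to mode 2
Mode 2: flow for 0.8814 to horizon, guard not reached → x = (-0.1163)

1 0.7432 1->3
2 1.6990 3->0
3 3.1758 0->2
final: 2 -0.1163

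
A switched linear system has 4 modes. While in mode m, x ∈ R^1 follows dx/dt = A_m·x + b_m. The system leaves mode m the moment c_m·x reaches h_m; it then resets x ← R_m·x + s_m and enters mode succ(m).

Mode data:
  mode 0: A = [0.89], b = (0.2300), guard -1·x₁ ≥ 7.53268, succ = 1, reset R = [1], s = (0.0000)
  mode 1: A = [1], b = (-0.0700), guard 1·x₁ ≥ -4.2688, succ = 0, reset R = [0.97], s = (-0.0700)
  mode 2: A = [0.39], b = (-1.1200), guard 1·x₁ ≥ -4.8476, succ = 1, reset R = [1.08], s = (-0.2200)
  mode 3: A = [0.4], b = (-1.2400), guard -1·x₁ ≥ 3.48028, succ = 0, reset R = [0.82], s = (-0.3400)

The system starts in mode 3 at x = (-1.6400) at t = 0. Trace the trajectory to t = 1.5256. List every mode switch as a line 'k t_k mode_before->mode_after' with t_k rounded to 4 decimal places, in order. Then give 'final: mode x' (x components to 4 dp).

1 0.8201 3->0
final: 0 -5.7584

Mode 3: guard c·x = 3.4803 hit at Δt = 0.8201 (t = 0.8201), x⁻ = (-3.4803) → reset → x⁺ = (-3.1938), jump to mode 0
Mode 0: flow for 0.7055 to horizon, guard not reached → x = (-5.7584)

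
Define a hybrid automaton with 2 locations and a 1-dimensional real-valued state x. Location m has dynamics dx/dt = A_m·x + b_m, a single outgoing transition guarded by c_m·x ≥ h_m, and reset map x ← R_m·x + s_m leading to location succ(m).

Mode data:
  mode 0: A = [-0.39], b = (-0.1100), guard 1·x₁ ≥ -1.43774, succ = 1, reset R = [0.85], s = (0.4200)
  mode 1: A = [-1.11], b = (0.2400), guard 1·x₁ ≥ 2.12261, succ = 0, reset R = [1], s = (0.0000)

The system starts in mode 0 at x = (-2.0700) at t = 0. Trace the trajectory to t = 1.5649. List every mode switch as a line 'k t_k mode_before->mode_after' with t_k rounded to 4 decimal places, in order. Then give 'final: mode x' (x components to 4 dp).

Mode 0: guard c·x = -1.4377 hit at Δt = 1.1189 (t = 1.1189), x⁻ = (-1.4377) → reset → x⁺ = (-0.8021), jump to mode 1
Mode 1: flow for 0.4460 to horizon, guard not reached → x = (-0.4045)

1 1.1189 0->1
final: 1 -0.4045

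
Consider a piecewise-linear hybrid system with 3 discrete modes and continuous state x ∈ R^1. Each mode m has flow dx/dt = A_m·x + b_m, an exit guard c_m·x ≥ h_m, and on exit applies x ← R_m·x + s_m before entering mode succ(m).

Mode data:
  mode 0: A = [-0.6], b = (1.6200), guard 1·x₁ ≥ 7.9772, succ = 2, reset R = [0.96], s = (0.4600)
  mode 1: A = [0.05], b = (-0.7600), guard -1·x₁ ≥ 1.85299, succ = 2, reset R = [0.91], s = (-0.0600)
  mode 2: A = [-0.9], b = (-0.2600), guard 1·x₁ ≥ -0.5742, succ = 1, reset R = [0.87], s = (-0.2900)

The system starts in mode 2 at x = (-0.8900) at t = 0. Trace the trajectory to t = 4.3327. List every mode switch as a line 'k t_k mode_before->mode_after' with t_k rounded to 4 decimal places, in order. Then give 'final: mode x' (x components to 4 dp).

1 0.8280 2->1
2 2.1158 1->2
3 3.9278 2->1
final: 1 -1.1166

Mode 2: guard c·x = -0.5742 hit at Δt = 0.8280 (t = 0.8280), x⁻ = (-0.5742) → reset → x⁺ = (-0.7896), jump to mode 1
Mode 1: guard c·x = 1.8530 hit at Δt = 1.2878 (t = 2.1158), x⁻ = (-1.8530) → reset → x⁺ = (-1.7462), jump to mode 2
Mode 2: guard c·x = -0.5742 hit at Δt = 1.8120 (t = 3.9278), x⁻ = (-0.5742) → reset → x⁺ = (-0.7896), jump to mode 1
Mode 1: flow for 0.4049 to horizon, guard not reached → x = (-1.1166)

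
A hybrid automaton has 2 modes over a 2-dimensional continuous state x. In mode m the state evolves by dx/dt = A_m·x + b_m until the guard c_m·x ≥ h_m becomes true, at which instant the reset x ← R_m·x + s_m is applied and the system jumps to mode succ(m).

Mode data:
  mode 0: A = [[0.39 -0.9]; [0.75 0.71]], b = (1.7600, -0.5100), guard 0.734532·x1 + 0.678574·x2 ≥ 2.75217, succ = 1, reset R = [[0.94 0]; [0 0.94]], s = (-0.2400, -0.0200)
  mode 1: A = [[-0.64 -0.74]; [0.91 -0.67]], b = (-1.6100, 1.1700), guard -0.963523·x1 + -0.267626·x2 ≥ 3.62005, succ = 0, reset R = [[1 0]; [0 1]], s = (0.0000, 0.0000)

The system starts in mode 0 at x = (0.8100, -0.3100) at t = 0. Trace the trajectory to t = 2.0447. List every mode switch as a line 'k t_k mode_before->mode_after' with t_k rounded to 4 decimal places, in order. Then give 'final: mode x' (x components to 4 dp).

Mode 0: guard c·x = 2.7522 hit at Δt = 0.9292 (t = 0.9292), x⁻ = (3.2184, 0.5720) → reset → x⁺ = (2.7853, 0.5177), jump to mode 1
Mode 1: flow for 1.1155 to horizon, guard not reached → x = (-0.7988, 1.6111)

1 0.9292 0->1
final: 1 -0.7988 1.6111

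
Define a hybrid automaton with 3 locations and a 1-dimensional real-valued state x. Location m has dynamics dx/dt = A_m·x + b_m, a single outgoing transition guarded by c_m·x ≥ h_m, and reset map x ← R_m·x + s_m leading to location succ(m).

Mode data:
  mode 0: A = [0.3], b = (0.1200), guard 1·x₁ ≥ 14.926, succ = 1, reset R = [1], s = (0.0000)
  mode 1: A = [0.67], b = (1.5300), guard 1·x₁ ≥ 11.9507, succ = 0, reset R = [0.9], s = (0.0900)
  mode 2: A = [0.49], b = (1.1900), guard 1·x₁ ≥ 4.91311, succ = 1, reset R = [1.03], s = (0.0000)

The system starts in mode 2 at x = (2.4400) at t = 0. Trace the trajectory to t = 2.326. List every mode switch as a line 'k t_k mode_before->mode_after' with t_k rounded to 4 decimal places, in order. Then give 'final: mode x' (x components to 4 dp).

1 0.8383 2->1
2 1.8260 1->0
final: 0 12.6656

Mode 2: guard c·x = 4.9131 hit at Δt = 0.8383 (t = 0.8383), x⁻ = (4.9131) → reset → x⁺ = (5.0605), jump to mode 1
Mode 1: guard c·x = 11.9507 hit at Δt = 0.9877 (t = 1.8260), x⁻ = (11.9507) → reset → x⁺ = (10.8456), jump to mode 0
Mode 0: flow for 0.5000 to horizon, guard not reached → x = (12.6656)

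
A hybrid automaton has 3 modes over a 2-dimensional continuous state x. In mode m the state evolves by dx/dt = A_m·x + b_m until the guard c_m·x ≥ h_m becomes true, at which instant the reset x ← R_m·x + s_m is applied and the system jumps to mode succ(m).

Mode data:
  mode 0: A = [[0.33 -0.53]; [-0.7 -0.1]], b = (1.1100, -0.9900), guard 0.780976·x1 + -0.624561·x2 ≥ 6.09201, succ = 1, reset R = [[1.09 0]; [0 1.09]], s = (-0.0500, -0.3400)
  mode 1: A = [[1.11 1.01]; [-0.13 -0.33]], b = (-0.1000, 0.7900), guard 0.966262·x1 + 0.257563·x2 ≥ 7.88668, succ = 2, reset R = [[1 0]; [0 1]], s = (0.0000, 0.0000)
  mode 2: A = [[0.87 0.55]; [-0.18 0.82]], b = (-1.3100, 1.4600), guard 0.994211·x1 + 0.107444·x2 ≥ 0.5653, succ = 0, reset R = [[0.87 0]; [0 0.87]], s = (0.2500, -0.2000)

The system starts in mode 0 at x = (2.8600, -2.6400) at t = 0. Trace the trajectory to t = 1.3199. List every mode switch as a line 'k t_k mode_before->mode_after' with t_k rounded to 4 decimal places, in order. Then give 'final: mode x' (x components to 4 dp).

Mode 0: guard c·x = 6.0920 hit at Δt = 0.4251 (t = 0.4251), x⁻ = (4.5891, -4.0156) → reset → x⁺ = (4.9521, -4.7170), jump to mode 1
Mode 1: flow for 0.8948 to horizon, guard not reached → x = (6.8011, -3.4708)

1 0.4251 0->1
final: 1 6.8011 -3.4708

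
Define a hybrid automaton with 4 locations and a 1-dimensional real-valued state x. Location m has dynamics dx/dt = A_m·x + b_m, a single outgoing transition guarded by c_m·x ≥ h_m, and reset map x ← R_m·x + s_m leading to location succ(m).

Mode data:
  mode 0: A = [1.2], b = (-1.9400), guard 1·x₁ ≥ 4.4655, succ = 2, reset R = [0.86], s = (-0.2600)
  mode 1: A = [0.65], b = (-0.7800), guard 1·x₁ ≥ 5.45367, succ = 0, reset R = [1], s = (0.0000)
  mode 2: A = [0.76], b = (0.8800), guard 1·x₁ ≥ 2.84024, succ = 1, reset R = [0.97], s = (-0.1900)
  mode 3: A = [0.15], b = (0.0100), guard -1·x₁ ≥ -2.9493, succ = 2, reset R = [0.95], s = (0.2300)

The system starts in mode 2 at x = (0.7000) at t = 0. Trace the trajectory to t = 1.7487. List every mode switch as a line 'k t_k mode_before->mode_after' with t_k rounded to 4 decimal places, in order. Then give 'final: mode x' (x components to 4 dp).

1 1.0084 2->1
final: 1 3.4086

Mode 2: guard c·x = 2.8402 hit at Δt = 1.0084 (t = 1.0084), x⁻ = (2.8402) → reset → x⁺ = (2.5650), jump to mode 1
Mode 1: flow for 0.7403 to horizon, guard not reached → x = (3.4086)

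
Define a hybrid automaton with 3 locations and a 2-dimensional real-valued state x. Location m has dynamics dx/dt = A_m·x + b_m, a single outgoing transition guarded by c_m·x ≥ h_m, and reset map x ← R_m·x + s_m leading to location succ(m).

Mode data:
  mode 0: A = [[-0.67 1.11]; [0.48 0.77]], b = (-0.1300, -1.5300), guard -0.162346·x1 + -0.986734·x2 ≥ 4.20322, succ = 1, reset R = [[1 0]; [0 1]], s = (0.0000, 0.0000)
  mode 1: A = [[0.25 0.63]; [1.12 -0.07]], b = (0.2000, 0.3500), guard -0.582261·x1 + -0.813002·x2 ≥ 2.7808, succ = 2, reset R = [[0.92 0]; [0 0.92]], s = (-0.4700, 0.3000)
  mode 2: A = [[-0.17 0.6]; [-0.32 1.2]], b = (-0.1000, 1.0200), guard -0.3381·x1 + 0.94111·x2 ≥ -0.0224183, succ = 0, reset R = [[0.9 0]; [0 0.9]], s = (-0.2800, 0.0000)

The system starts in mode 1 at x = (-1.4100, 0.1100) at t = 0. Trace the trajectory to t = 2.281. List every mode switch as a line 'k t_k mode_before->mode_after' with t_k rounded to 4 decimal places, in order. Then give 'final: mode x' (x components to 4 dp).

1 1.2565 1->2
2 1.9519 2->0
final: 0 -2.8322 -2.2810

Mode 1: guard c·x = 2.7808 hit at Δt = 1.2565 (t = 1.2565), x⁻ = (-2.2873, -1.7823) → reset → x⁺ = (-2.5743, -1.3397), jump to mode 2
Mode 2: guard c·x = -0.0224 hit at Δt = 0.6954 (t = 1.9519), x⁻ = (-2.8300, -1.0405) → reset → x⁺ = (-2.8270, -0.9365), jump to mode 0
Mode 0: flow for 0.3291 to horizon, guard not reached → x = (-2.8322, -2.2810)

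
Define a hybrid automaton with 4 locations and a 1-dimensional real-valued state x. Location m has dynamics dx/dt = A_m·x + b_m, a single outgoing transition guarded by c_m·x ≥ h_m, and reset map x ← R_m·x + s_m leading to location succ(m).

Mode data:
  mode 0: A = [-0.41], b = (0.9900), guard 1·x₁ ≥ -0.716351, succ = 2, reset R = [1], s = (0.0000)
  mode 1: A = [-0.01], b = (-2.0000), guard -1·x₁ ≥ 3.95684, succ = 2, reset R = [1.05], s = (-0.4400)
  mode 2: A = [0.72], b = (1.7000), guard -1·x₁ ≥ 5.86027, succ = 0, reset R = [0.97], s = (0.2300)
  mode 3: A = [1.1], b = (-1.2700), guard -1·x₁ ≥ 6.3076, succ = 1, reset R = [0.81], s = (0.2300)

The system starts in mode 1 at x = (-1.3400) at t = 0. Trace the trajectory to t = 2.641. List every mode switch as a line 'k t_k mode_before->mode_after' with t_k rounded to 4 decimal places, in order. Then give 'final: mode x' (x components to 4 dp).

Mode 1: guard c·x = 3.9568 hit at Δt = 1.3260 (t = 1.3260), x⁻ = (-3.9568) → reset → x⁺ = (-4.5947), jump to mode 2
Mode 2: guard c·x = 5.8603 hit at Δt = 0.6235 (t = 1.9495), x⁻ = (-5.8603) → reset → x⁺ = (-5.4545), jump to mode 0
Mode 0: flow for 0.6915 to horizon, guard not reached → x = (-3.5118)

1 1.3260 1->2
2 1.9495 2->0
final: 0 -3.5118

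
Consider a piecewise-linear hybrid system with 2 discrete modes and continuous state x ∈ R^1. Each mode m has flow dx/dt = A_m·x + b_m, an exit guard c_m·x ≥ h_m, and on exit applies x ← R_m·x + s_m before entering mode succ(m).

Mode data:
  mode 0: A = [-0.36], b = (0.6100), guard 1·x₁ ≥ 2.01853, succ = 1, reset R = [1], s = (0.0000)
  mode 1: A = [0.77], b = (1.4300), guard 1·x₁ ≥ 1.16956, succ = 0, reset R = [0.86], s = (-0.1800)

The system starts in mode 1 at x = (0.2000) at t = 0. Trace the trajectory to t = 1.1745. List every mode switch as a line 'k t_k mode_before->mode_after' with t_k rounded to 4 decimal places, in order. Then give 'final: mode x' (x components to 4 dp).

Mode 1: guard c·x = 1.1696 hit at Δt = 0.5015 (t = 0.5015), x⁻ = (1.1696) → reset → x⁺ = (0.8258), jump to mode 0
Mode 0: flow for 0.6730 to horizon, guard not reached → x = (1.0127)

1 0.5015 1->0
final: 0 1.0127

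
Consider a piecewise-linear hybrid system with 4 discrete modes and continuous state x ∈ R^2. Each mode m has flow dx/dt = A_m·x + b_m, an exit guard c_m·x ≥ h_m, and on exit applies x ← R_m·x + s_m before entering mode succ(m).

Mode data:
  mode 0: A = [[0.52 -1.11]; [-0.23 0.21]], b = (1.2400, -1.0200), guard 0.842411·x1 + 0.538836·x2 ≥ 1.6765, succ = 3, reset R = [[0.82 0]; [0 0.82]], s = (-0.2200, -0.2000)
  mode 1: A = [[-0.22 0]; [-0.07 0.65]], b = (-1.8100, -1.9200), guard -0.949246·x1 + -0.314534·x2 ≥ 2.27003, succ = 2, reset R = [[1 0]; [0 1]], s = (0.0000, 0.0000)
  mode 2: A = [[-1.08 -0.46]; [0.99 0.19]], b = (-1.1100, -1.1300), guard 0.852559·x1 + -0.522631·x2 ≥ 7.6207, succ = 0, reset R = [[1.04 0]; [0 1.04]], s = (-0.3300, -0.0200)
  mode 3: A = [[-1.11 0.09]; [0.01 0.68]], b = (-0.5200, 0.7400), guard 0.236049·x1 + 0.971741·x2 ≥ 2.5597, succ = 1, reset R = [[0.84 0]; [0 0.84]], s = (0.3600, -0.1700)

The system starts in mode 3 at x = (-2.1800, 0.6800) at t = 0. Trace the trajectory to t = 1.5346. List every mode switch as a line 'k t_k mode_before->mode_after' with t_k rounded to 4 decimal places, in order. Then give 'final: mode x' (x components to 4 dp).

1 1.1813 3->1
final: 1 -0.9199 2.0353

Mode 3: guard c·x = 2.5597 hit at Δt = 1.1813 (t = 1.1813), x⁻ = (-0.8205, 2.8335) → reset → x⁺ = (-0.3292, 2.2101), jump to mode 1
Mode 1: flow for 0.3533 to horizon, guard not reached → x = (-0.9199, 2.0353)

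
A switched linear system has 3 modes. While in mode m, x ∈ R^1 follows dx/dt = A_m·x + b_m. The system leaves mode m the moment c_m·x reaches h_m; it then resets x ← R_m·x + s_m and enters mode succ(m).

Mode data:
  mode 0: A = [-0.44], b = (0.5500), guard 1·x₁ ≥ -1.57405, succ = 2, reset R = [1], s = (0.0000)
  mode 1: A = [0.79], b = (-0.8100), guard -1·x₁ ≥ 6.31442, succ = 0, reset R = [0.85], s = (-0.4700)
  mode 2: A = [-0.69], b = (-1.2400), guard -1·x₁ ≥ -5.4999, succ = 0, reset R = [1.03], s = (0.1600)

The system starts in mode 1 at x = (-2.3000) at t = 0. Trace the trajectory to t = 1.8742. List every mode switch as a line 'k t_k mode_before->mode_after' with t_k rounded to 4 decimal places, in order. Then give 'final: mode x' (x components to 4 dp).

Mode 1: guard c·x = 6.3144 hit at Δt = 1.0022 (t = 1.0022), x⁻ = (-6.3144) → reset → x⁺ = (-5.8373), jump to mode 0
Mode 0: flow for 0.8720 to horizon, guard not reached → x = (-3.5789)

1 1.0022 1->0
final: 0 -3.5789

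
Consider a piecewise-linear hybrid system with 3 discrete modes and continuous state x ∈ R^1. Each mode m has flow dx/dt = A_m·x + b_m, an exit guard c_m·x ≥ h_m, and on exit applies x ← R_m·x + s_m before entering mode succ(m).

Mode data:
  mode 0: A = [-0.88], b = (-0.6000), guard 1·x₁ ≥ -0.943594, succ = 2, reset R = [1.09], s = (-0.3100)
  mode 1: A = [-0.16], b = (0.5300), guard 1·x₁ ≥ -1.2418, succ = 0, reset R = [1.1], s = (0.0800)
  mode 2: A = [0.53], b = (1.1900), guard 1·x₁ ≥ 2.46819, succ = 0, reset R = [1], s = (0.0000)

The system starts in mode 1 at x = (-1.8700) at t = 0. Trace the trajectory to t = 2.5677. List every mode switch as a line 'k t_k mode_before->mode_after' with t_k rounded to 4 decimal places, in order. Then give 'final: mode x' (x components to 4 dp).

1 0.8076 1->0
2 1.7580 0->2
final: 2 -0.8525

Mode 1: guard c·x = -1.2418 hit at Δt = 0.8076 (t = 0.8076), x⁻ = (-1.2418) → reset → x⁺ = (-1.2860), jump to mode 0
Mode 0: guard c·x = -0.9436 hit at Δt = 0.9504 (t = 1.7580), x⁻ = (-0.9436) → reset → x⁺ = (-1.3385), jump to mode 2
Mode 2: flow for 0.8097 to horizon, guard not reached → x = (-0.8525)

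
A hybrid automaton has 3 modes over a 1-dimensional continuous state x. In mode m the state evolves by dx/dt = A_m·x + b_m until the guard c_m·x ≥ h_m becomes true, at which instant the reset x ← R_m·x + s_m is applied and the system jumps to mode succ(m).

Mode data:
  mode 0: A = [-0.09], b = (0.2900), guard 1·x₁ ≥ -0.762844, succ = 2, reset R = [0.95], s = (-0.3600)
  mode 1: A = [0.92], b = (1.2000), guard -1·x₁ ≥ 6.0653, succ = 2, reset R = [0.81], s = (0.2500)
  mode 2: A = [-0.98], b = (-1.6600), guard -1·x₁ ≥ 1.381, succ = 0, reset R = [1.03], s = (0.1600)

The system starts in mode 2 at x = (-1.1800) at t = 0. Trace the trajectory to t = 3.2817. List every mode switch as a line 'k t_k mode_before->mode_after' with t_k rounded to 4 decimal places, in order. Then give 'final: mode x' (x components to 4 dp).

1 0.5063 2->0
2 1.8186 0->2
3 2.4985 2->0
final: 0 -0.9572

Mode 2: guard c·x = 1.3810 hit at Δt = 0.5063 (t = 0.5063), x⁻ = (-1.3810) → reset → x⁺ = (-1.2624), jump to mode 0
Mode 0: guard c·x = -0.7628 hit at Δt = 1.3123 (t = 1.8186), x⁻ = (-0.7628) → reset → x⁺ = (-1.0847), jump to mode 2
Mode 2: guard c·x = 1.3810 hit at Δt = 0.6799 (t = 2.4985), x⁻ = (-1.3810) → reset → x⁺ = (-1.2624), jump to mode 0
Mode 0: flow for 0.7832 to horizon, guard not reached → x = (-0.9572)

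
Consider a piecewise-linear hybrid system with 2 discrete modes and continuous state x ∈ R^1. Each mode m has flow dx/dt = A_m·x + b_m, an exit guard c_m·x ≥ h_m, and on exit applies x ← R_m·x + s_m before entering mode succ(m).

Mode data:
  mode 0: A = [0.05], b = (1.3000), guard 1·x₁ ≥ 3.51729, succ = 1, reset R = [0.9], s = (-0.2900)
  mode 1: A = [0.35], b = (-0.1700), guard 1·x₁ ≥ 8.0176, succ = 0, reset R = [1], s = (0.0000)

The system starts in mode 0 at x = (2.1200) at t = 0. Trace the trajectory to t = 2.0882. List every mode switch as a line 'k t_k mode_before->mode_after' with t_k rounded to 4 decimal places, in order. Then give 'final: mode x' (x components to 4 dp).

Mode 0: guard c·x = 3.5173 hit at Δt = 0.9699 (t = 0.9699), x⁻ = (3.5173) → reset → x⁺ = (2.8756), jump to mode 1
Mode 1: flow for 1.1183 to horizon, guard not reached → x = (4.0204)

1 0.9699 0->1
final: 1 4.0204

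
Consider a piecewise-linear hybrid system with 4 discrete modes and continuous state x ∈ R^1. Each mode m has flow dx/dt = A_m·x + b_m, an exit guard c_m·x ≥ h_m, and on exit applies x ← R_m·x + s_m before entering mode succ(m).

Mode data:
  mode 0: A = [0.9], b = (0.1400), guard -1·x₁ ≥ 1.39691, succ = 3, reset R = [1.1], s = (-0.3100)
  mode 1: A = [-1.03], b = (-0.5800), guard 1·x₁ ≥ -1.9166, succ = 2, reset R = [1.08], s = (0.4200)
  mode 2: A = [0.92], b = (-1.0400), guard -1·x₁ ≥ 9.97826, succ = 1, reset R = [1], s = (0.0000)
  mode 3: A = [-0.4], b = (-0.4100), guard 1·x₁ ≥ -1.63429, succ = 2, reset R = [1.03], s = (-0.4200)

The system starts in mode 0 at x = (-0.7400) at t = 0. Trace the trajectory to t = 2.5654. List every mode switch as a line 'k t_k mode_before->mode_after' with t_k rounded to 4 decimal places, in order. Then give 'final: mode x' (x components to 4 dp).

1 0.8370 0->3
2 1.5844 3->2
final: 2 -6.8434

Mode 0: guard c·x = 1.3969 hit at Δt = 0.8370 (t = 0.8370), x⁻ = (-1.3969) → reset → x⁺ = (-1.8466), jump to mode 3
Mode 3: guard c·x = -1.6343 hit at Δt = 0.7474 (t = 1.5844), x⁻ = (-1.6343) → reset → x⁺ = (-2.1033), jump to mode 2
Mode 2: flow for 0.9810 to horizon, guard not reached → x = (-6.8434)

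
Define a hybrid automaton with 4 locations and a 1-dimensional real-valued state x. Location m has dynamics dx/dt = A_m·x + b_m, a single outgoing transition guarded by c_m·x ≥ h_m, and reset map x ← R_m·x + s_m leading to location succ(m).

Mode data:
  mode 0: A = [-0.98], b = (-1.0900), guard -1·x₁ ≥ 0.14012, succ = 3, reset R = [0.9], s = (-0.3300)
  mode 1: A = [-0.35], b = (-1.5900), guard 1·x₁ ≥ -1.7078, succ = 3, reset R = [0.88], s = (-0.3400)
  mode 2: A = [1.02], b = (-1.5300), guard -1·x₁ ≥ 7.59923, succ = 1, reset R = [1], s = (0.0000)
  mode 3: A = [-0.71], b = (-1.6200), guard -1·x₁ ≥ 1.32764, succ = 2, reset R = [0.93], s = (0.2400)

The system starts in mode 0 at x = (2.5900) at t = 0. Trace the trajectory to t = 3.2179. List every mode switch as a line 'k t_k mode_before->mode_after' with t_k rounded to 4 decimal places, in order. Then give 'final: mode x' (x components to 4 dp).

Mode 0: guard c·x = 0.1401 hit at Δt = 1.3645 (t = 1.3645), x⁻ = (-0.1401) → reset → x⁺ = (-0.4561), jump to mode 3
Mode 3: guard c·x = 1.3276 hit at Δt = 0.9140 (t = 2.2785), x⁻ = (-1.3276) → reset → x⁺ = (-0.9947), jump to mode 2
Mode 2: flow for 0.9394 to horizon, guard not reached → x = (-5.0036)

1 1.3645 0->3
2 2.2785 3->2
final: 2 -5.0036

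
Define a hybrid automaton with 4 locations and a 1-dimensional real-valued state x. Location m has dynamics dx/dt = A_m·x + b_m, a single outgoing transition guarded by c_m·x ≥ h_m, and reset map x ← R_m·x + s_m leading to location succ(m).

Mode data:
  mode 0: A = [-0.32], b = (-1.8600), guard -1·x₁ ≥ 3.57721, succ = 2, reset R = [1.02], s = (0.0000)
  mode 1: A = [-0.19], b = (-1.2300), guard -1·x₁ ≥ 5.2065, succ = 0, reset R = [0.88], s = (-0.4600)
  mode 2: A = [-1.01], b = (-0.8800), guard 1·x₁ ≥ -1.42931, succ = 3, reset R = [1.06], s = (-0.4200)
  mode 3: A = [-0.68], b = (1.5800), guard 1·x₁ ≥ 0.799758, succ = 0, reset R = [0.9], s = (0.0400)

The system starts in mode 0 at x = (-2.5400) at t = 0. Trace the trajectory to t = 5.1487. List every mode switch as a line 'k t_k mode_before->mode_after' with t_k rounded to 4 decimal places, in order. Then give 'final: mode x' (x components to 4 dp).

1 1.1912 0->2
2 2.7802 2->3
3 4.2916 3->0
final: 0 -0.8167

Mode 0: guard c·x = 3.5772 hit at Δt = 1.1912 (t = 1.1912), x⁻ = (-3.5772) → reset → x⁺ = (-3.6488), jump to mode 2
Mode 2: guard c·x = -1.4293 hit at Δt = 1.5890 (t = 2.7802), x⁻ = (-1.4293) → reset → x⁺ = (-1.9351), jump to mode 3
Mode 3: guard c·x = 0.7998 hit at Δt = 1.5114 (t = 4.2916), x⁻ = (0.7998) → reset → x⁺ = (0.7598), jump to mode 0
Mode 0: flow for 0.8571 to horizon, guard not reached → x = (-0.8167)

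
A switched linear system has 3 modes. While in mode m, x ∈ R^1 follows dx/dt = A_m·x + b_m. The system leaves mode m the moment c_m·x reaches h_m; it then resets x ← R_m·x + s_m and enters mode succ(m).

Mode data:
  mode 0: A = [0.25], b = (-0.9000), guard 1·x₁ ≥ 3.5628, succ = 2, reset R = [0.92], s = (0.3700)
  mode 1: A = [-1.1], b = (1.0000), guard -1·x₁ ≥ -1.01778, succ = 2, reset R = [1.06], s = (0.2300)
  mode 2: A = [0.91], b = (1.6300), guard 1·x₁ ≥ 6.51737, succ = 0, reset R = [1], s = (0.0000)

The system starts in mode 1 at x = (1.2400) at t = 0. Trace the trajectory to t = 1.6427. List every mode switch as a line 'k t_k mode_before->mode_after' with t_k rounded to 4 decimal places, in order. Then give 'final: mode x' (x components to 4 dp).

Mode 1: guard c·x = -1.0178 hit at Δt = 1.0121 (t = 1.0121), x⁻ = (1.0178) → reset → x⁺ = (1.3088), jump to mode 2
Mode 2: flow for 0.6306 to horizon, guard not reached → x = (3.7114)

1 1.0121 1->2
final: 2 3.7114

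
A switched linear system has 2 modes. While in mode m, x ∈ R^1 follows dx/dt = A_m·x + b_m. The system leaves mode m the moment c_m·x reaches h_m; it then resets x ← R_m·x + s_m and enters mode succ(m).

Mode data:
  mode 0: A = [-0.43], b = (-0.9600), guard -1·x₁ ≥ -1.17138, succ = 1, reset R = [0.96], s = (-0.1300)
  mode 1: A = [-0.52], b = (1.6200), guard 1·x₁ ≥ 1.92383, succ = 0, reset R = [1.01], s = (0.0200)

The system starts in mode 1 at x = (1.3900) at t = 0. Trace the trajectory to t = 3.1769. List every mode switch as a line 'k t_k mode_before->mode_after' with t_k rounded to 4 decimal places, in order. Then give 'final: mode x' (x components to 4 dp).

1 0.7119 1->0
2 1.1982 0->1
3 2.3070 1->0
4 2.7933 0->1
final: 1 1.3781

Mode 1: guard c·x = 1.9238 hit at Δt = 0.7119 (t = 0.7119), x⁻ = (1.9238) → reset → x⁺ = (1.9631), jump to mode 0
Mode 0: guard c·x = -1.1714 hit at Δt = 0.4863 (t = 1.1982), x⁻ = (1.1714) → reset → x⁺ = (0.9945), jump to mode 1
Mode 1: guard c·x = 1.9238 hit at Δt = 1.1088 (t = 2.3070), x⁻ = (1.9238) → reset → x⁺ = (1.9631), jump to mode 0
Mode 0: guard c·x = -1.1714 hit at Δt = 0.4863 (t = 2.7933), x⁻ = (1.1714) → reset → x⁺ = (0.9945), jump to mode 1
Mode 1: flow for 0.3836 to horizon, guard not reached → x = (1.3781)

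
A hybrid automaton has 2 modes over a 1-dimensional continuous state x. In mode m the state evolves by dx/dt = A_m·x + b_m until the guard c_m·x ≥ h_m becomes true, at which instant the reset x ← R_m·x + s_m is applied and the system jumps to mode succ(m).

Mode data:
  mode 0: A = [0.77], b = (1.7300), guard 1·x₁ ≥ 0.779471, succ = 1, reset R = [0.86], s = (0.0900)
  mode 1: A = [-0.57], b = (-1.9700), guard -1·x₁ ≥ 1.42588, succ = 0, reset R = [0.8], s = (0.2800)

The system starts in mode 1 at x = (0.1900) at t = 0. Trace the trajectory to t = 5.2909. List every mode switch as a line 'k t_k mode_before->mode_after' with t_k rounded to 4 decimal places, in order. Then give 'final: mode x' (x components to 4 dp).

1 1.0272 1->0
2 2.0413 0->1
3 3.3235 1->0
4 4.3376 0->1
final: 1 -1.0073

Mode 1: guard c·x = 1.4259 hit at Δt = 1.0272 (t = 1.0272), x⁻ = (-1.4259) → reset → x⁺ = (-0.8607), jump to mode 0
Mode 0: guard c·x = 0.7795 hit at Δt = 1.0141 (t = 2.0413), x⁻ = (0.7795) → reset → x⁺ = (0.7603), jump to mode 1
Mode 1: guard c·x = 1.4259 hit at Δt = 1.2822 (t = 3.3235), x⁻ = (-1.4259) → reset → x⁺ = (-0.8607), jump to mode 0
Mode 0: guard c·x = 0.7795 hit at Δt = 1.0141 (t = 4.3376), x⁻ = (0.7795) → reset → x⁺ = (0.7603), jump to mode 1
Mode 1: flow for 0.9533 to horizon, guard not reached → x = (-1.0073)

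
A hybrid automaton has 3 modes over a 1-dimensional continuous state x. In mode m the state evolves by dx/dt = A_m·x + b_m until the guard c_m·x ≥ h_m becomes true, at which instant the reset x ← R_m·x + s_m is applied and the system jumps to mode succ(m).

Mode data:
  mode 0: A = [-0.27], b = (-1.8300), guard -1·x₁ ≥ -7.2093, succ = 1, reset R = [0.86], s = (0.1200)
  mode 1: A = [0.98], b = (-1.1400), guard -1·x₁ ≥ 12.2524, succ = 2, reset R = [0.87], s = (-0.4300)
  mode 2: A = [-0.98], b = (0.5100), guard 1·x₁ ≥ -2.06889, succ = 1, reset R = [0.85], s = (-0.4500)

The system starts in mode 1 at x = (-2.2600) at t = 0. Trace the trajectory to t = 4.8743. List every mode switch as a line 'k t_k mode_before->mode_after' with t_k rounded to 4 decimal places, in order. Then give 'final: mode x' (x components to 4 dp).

Mode 1: guard c·x = 12.2524 hit at Δt = 1.3937 (t = 1.3937), x⁻ = (-12.2524) → reset → x⁺ = (-11.0896), jump to mode 2
Mode 2: guard c·x = -2.0689 hit at Δt = 1.5311 (t = 2.9248), x⁻ = (-2.0689) → reset → x⁺ = (-2.2086), jump to mode 1
Mode 1: guard c·x = 12.2524 hit at Δt = 1.4092 (t = 4.3340), x⁻ = (-12.2524) → reset → x⁺ = (-11.0896), jump to mode 2
Mode 2: flow for 0.5403 to horizon, guard not reached → x = (-6.3165)

1 1.3937 1->2
2 2.9248 2->1
3 4.3340 1->2
final: 2 -6.3165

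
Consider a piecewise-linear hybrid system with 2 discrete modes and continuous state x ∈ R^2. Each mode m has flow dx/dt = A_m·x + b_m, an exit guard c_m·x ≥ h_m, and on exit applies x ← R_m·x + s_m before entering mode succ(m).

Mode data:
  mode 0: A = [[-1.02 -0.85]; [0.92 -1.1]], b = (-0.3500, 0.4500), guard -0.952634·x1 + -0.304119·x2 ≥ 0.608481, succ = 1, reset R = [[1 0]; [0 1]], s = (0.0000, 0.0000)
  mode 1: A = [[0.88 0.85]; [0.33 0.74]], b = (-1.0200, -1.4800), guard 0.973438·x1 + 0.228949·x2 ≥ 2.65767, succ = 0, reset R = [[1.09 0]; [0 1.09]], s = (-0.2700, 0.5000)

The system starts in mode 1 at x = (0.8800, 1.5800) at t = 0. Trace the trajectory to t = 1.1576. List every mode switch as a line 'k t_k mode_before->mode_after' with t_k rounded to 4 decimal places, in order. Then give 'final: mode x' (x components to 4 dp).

1 0.8508 1->0
final: 0 1.0299 2.2261

Mode 1: guard c·x = 2.6577 hit at Δt = 0.8508 (t = 0.8508), x⁻ = (2.3141, 1.7690) → reset → x⁺ = (2.2524, 2.4282), jump to mode 0
Mode 0: flow for 0.3068 to horizon, guard not reached → x = (1.0299, 2.2261)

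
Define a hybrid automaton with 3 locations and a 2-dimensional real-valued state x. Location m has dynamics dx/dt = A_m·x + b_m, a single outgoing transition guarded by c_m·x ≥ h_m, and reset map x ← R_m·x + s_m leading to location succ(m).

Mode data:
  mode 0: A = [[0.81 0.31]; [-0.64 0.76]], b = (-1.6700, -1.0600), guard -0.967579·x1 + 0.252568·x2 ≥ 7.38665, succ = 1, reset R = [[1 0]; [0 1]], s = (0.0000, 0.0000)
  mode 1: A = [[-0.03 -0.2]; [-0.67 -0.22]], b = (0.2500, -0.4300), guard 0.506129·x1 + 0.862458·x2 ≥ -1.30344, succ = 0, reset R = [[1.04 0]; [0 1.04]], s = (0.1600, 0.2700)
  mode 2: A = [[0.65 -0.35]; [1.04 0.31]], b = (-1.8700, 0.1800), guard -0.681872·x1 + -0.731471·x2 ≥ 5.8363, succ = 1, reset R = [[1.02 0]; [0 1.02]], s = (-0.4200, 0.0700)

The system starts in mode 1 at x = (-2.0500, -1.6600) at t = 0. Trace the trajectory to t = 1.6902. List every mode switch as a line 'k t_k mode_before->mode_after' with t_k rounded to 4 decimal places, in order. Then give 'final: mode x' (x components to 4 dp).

1 1.0442 1->0
final: 0 -3.8933 -0.2053

Mode 1: guard c·x = -1.3034 hit at Δt = 1.0442 (t = 1.0442), x⁻ = (-1.5057, -0.6277) → reset → x⁺ = (-1.4059, -0.3828), jump to mode 0
Mode 0: flow for 0.6460 to horizon, guard not reached → x = (-3.8933, -0.2053)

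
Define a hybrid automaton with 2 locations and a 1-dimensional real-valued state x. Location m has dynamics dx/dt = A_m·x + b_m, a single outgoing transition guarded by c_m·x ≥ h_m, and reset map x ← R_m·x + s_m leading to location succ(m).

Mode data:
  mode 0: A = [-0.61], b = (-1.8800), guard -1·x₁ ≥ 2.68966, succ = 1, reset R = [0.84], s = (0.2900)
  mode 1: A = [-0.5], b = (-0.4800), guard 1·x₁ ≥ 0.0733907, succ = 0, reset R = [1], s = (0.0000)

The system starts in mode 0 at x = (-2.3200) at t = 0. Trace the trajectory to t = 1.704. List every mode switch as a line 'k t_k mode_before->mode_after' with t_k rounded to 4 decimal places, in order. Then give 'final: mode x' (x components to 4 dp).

Mode 0: guard c·x = 2.6897 hit at Δt = 1.0883 (t = 1.0883), x⁻ = (-2.6897) → reset → x⁺ = (-1.9693), jump to mode 1
Mode 1: flow for 0.6157 to horizon, guard not reached → x = (-1.7019)

1 1.0883 0->1
final: 1 -1.7019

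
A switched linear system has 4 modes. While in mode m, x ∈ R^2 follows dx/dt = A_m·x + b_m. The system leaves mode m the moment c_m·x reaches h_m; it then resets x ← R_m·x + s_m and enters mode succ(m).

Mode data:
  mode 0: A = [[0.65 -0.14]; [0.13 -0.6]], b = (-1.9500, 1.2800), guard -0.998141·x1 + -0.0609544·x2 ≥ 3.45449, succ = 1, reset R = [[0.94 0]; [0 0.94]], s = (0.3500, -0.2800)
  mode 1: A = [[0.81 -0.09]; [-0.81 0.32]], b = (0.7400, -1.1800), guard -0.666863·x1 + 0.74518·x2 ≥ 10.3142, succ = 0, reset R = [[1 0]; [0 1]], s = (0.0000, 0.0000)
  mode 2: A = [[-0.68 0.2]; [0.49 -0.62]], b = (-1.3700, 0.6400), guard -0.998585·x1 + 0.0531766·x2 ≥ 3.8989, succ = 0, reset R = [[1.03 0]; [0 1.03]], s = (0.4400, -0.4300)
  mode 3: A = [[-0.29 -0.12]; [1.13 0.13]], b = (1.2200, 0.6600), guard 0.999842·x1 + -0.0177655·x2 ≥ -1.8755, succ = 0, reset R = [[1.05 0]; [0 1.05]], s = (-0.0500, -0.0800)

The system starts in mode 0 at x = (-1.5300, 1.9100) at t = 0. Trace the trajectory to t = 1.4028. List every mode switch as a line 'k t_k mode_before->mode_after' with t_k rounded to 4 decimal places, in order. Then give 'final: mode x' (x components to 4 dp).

1 0.5328 0->1
final: 1 -5.4181 3.9580

Mode 0: guard c·x = 3.4545 hit at Δt = 0.5328 (t = 0.5328), x⁻ = (-3.5721, 1.8201) → reset → x⁺ = (-3.0077, 1.4309), jump to mode 1
Mode 1: flow for 0.8700 to horizon, guard not reached → x = (-5.4181, 3.9580)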